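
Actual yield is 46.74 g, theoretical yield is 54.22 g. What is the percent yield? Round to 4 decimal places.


% yield = 100 * actual / theoretical
% yield = 100 * 46.74 / 54.22
% yield = 86.20435264 %, rounded to 4 dp:

86.2044 %


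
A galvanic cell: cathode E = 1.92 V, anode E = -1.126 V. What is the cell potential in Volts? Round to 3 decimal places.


Standard cell potential: E_cell = E_cathode - E_anode.
E_cell = 1.92 - (-1.126)
E_cell = 3.046 V, rounded to 3 dp:

3.046 V


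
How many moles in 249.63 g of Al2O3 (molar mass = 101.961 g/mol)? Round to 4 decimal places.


n = mass / M
n = 249.63 / 101.961
n = 2.44828905 mol, rounded to 4 dp:

2.4483 mol


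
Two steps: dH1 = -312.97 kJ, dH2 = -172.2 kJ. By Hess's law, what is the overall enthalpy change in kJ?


Hess's law: enthalpy is a state function, so add the step enthalpies.
dH_total = dH1 + dH2 = -312.97 + (-172.2)
dH_total = -485.17 kJ:

-485.17 kJ


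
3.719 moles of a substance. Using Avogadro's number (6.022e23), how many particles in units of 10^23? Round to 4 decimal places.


N = n * NA, then divide by 1e23 for the requested units.
N / 1e23 = n * 6.022
N / 1e23 = 3.719 * 6.022
N / 1e23 = 22.395818, rounded to 4 dp:

22.3958


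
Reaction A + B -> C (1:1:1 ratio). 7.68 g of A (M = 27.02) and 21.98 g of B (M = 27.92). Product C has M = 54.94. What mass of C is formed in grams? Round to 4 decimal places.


Find moles of each reactant; the smaller value is the limiting reagent in a 1:1:1 reaction, so moles_C equals moles of the limiter.
n_A = mass_A / M_A = 7.68 / 27.02 = 0.284234 mol
n_B = mass_B / M_B = 21.98 / 27.92 = 0.787249 mol
Limiting reagent: A (smaller), n_limiting = 0.284234 mol
mass_C = n_limiting * M_C = 0.284234 * 54.94
mass_C = 15.61581596 g, rounded to 4 dp:

15.6158 g


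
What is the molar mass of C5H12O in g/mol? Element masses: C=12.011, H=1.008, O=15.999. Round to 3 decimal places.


M = sum(count * atomic_mass) over atoms.
M = 5*12.011 + 12*1.008 + 1*15.999
M = 60.055 + 12.096 + 15.999
M = 88.15 g/mol, rounded to 3 dp:

88.150 g/mol


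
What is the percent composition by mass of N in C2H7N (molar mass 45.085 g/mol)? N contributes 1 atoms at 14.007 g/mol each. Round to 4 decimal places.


pct = 100 * (n_elem * M_elem) / M_total
mass_contribution = 1 * 14.007 = 14.007 g/mol
pct = 100 * 14.007 / 45.085
pct = 31.0679827 %, rounded to 4 dp:

31.0680 %


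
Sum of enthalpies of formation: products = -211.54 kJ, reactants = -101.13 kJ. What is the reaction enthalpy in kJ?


dH_rxn = sum(dH_f products) - sum(dH_f reactants)
dH_rxn = -211.54 - (-101.13)
dH_rxn = -110.41 kJ:

-110.41 kJ


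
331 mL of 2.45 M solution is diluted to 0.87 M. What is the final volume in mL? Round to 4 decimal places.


Dilution: M1*V1 = M2*V2, solve for V2.
V2 = M1*V1 / M2
V2 = 2.45 * 331 / 0.87
V2 = 810.95 / 0.87
V2 = 932.12643678 mL, rounded to 4 dp:

932.1264 mL


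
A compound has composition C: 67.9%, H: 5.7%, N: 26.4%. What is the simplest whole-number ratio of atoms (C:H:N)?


Assume 100 g of compound, divide each mass% by atomic mass to get moles, then normalize by the smallest to get a raw atom ratio.
Moles per 100 g: C: 67.9/12.011 = 5.6532, H: 5.7/1.008 = 5.6548, N: 26.4/14.007 = 1.8848
Raw ratio (divide by min = 1.8848): C: 2.999, H: 3.0, N: 1.0
Multiply by 1 to clear fractions: C: 2.999 ~= 3, H: 3.0 ~= 3, N: 1.0 ~= 1
Reduce by GCD to get the simplest whole-number ratio:

3:3:1


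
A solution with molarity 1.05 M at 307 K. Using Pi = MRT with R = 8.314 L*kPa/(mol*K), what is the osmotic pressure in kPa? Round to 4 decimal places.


Osmotic pressure (van't Hoff): Pi = M*R*T.
RT = 8.314 * 307 = 2552.398
Pi = 1.05 * 2552.398
Pi = 2680.0179 kPa, rounded to 4 dp:

2680.0179 kPa


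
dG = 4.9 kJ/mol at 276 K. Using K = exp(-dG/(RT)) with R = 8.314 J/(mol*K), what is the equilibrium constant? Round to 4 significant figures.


dG is in kJ/mol; multiply by 1000 to match R in J/(mol*K).
RT = 8.314 * 276 = 2294.664 J/mol
exponent = -dG*1000 / (RT) = -(4.9*1000) / 2294.664 = -2.13538888
K = exp(-2.13538888)
K = 0.11819862, rounded to 4 significant figures:

0.1182


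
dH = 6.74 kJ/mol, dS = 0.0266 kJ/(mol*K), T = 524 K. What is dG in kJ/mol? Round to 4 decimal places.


Gibbs: dG = dH - T*dS (consistent units, dS already in kJ/(mol*K)).
T*dS = 524 * 0.0266 = 13.9384
dG = 6.74 - (13.9384)
dG = -7.1984 kJ/mol, rounded to 4 dp:

-7.1984 kJ/mol


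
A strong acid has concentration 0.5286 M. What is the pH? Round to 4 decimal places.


A strong acid dissociates completely, so [H+] equals the given concentration.
pH = -log10([H+]) = -log10(0.5286)
pH = 0.27687284, rounded to 4 dp:

0.2769


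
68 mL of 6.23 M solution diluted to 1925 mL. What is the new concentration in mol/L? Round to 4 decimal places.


Dilution: M1*V1 = M2*V2, solve for M2.
M2 = M1*V1 / V2
M2 = 6.23 * 68 / 1925
M2 = 423.64 / 1925
M2 = 0.22007273 mol/L, rounded to 4 dp:

0.2201 mol/L


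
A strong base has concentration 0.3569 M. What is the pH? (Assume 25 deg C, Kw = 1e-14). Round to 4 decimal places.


A strong base dissociates completely, so [OH-] equals the given concentration.
pOH = -log10([OH-]) = -log10(0.3569) = 0.447453
pH = 14 - pOH = 14 - 0.447453
pH = 13.552547, rounded to 4 dp:

13.5525


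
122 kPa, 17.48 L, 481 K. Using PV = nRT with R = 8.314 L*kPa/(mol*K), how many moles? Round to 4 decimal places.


PV = nRT, solve for n = PV / (RT).
PV = 122 * 17.48 = 2132.56
RT = 8.314 * 481 = 3999.034
n = 2132.56 / 3999.034
n = 0.53326878 mol, rounded to 4 dp:

0.5333 mol


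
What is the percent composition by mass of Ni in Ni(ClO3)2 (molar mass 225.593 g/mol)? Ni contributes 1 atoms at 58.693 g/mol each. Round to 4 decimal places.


pct = 100 * (n_elem * M_elem) / M_total
mass_contribution = 1 * 58.693 = 58.693 g/mol
pct = 100 * 58.693 / 225.593
pct = 26.01720798 %, rounded to 4 dp:

26.0172 %


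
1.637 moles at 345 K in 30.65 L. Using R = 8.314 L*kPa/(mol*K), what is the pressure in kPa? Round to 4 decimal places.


PV = nRT, solve for P = nRT / V.
nRT = 1.637 * 8.314 * 345 = 4695.4562
P = 4695.4562 / 30.65
P = 153.19596085 kPa, rounded to 4 dp:

153.1960 kPa


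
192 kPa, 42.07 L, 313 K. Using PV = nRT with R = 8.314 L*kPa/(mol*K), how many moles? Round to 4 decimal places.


PV = nRT, solve for n = PV / (RT).
PV = 192 * 42.07 = 8077.44
RT = 8.314 * 313 = 2602.282
n = 8077.44 / 2602.282
n = 3.10398335 mol, rounded to 4 dp:

3.1040 mol


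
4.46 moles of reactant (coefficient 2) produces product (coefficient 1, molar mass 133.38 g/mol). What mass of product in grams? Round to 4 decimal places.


Use the coefficient ratio to convert reactant moles to product moles, then multiply by the product's molar mass.
moles_P = moles_R * (coeff_P / coeff_R) = 4.46 * (1/2) = 2.23
mass_P = moles_P * M_P = 2.23 * 133.38
mass_P = 297.4374 g, rounded to 4 dp:

297.4374 g


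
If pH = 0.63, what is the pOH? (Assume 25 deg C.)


At 25 deg C, pH + pOH = 14.
pOH = 14 - pH = 14 - 0.63
pOH = 13.37:

13.37


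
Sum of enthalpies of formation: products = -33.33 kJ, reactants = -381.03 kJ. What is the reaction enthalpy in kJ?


dH_rxn = sum(dH_f products) - sum(dH_f reactants)
dH_rxn = -33.33 - (-381.03)
dH_rxn = 347.7 kJ:

347.70 kJ


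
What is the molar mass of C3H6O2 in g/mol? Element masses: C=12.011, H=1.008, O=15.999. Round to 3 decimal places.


M = sum(count * atomic_mass) over atoms.
M = 3*12.011 + 6*1.008 + 2*15.999
M = 36.033 + 6.048 + 31.998
M = 74.079 g/mol, rounded to 3 dp:

74.079 g/mol


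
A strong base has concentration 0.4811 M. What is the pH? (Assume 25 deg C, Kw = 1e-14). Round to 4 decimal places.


A strong base dissociates completely, so [OH-] equals the given concentration.
pOH = -log10([OH-]) = -log10(0.4811) = 0.317765
pH = 14 - pOH = 14 - 0.317765
pH = 13.682235, rounded to 4 dp:

13.6822


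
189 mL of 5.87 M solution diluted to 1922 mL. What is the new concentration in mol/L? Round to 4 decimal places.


Dilution: M1*V1 = M2*V2, solve for M2.
M2 = M1*V1 / V2
M2 = 5.87 * 189 / 1922
M2 = 1109.43 / 1922
M2 = 0.57722685 mol/L, rounded to 4 dp:

0.5772 mol/L


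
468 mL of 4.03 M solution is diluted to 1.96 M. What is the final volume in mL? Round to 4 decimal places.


Dilution: M1*V1 = M2*V2, solve for V2.
V2 = M1*V1 / M2
V2 = 4.03 * 468 / 1.96
V2 = 1886.04 / 1.96
V2 = 962.26530612 mL, rounded to 4 dp:

962.2653 mL


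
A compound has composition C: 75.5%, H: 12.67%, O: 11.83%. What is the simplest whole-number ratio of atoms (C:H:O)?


Assume 100 g of compound, divide each mass% by atomic mass to get moles, then normalize by the smallest to get a raw atom ratio.
Moles per 100 g: C: 75.5/12.011 = 6.2859, H: 12.67/1.008 = 12.5694, O: 11.83/15.999 = 0.7394
Raw ratio (divide by min = 0.7394): C: 8.501, H: 16.999, O: 1.0
Multiply by 2 to clear fractions: C: 17.002 ~= 17, H: 33.998 ~= 34, O: 2.0 ~= 2
Reduce by GCD to get the simplest whole-number ratio:

17:34:2


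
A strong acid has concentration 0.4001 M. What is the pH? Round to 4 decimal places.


A strong acid dissociates completely, so [H+] equals the given concentration.
pH = -log10([H+]) = -log10(0.4001)
pH = 0.39783145, rounded to 4 dp:

0.3978


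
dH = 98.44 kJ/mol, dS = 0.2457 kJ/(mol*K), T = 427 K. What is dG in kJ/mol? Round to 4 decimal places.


Gibbs: dG = dH - T*dS (consistent units, dS already in kJ/(mol*K)).
T*dS = 427 * 0.2457 = 104.9139
dG = 98.44 - (104.9139)
dG = -6.4739 kJ/mol, rounded to 4 dp:

-6.4739 kJ/mol


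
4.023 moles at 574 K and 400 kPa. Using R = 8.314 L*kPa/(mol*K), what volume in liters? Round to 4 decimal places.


PV = nRT, solve for V = nRT / P.
nRT = 4.023 * 8.314 * 574 = 19198.7054
V = 19198.7054 / 400
V = 47.9967635 L, rounded to 4 dp:

47.9968 L


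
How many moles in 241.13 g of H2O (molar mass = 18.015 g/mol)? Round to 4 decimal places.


n = mass / M
n = 241.13 / 18.015
n = 13.38495698 mol, rounded to 4 dp:

13.3850 mol


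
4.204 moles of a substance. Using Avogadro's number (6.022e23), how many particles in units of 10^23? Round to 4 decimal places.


N = n * NA, then divide by 1e23 for the requested units.
N / 1e23 = n * 6.022
N / 1e23 = 4.204 * 6.022
N / 1e23 = 25.316488, rounded to 4 dp:

25.3165


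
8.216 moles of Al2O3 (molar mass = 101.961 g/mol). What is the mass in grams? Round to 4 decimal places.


mass = n * M
mass = 8.216 * 101.961
mass = 837.711576 g, rounded to 4 dp:

837.7116 g


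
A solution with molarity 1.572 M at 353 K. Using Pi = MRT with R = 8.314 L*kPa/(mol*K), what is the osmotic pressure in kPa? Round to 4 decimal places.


Osmotic pressure (van't Hoff): Pi = M*R*T.
RT = 8.314 * 353 = 2934.842
Pi = 1.572 * 2934.842
Pi = 4613.571624 kPa, rounded to 4 dp:

4613.5716 kPa


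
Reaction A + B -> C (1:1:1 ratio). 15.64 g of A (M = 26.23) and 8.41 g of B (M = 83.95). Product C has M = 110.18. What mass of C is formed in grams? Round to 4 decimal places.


Find moles of each reactant; the smaller value is the limiting reagent in a 1:1:1 reaction, so moles_C equals moles of the limiter.
n_A = mass_A / M_A = 15.64 / 26.23 = 0.596264 mol
n_B = mass_B / M_B = 8.41 / 83.95 = 0.100179 mol
Limiting reagent: B (smaller), n_limiting = 0.100179 mol
mass_C = n_limiting * M_C = 0.100179 * 110.18
mass_C = 11.03772222 g, rounded to 4 dp:

11.0377 g


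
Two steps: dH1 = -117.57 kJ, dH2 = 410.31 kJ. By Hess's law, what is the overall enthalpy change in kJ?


Hess's law: enthalpy is a state function, so add the step enthalpies.
dH_total = dH1 + dH2 = -117.57 + (410.31)
dH_total = 292.74 kJ:

292.74 kJ


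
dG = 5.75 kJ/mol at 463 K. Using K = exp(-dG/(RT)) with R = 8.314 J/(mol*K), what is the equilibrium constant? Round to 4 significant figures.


dG is in kJ/mol; multiply by 1000 to match R in J/(mol*K).
RT = 8.314 * 463 = 3849.382 J/mol
exponent = -dG*1000 / (RT) = -(5.75*1000) / 3849.382 = -1.49374627
K = exp(-1.49374627)
K = 0.22452993, rounded to 4 significant figures:

0.2245


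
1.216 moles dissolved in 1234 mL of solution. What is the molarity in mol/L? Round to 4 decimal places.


Convert volume to liters: V_L = V_mL / 1000.
V_L = 1234 / 1000 = 1.234 L
M = n / V_L = 1.216 / 1.234
M = 0.98541329 mol/L, rounded to 4 dp:

0.9854 mol/L


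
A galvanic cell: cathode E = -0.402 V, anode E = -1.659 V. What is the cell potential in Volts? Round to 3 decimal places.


Standard cell potential: E_cell = E_cathode - E_anode.
E_cell = -0.402 - (-1.659)
E_cell = 1.257 V, rounded to 3 dp:

1.257 V


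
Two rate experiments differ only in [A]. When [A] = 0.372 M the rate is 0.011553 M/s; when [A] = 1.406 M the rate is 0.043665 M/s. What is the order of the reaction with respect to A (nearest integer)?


Rate is proportional to [A]^n, so rate2/rate1 = ([A]2/[A]1)^n. Take logs to solve for n.
rate2/rate1 = 0.043665 / 0.011553 = 3.7795
[A]2/[A]1 = 1.406 / 0.372 = 3.7796
n = ln(3.7795) / ln(3.7796) = 1.0
Nearest integer order:

1


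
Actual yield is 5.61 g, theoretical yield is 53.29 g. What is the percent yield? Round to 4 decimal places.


% yield = 100 * actual / theoretical
% yield = 100 * 5.61 / 53.29
% yield = 10.52730343 %, rounded to 4 dp:

10.5273 %


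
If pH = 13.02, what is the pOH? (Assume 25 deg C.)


At 25 deg C, pH + pOH = 14.
pOH = 14 - pH = 14 - 13.02
pOH = 0.98:

0.98


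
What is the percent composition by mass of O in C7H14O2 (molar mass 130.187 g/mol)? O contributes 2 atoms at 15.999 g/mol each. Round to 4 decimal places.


pct = 100 * (n_elem * M_elem) / M_total
mass_contribution = 2 * 15.999 = 31.998 g/mol
pct = 100 * 31.998 / 130.187
pct = 24.57849094 %, rounded to 4 dp:

24.5785 %


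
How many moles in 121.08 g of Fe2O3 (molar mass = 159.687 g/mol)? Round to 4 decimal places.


n = mass / M
n = 121.08 / 159.687
n = 0.75823329 mol, rounded to 4 dp:

0.7582 mol


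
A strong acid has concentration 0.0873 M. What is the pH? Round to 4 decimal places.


A strong acid dissociates completely, so [H+] equals the given concentration.
pH = -log10([H+]) = -log10(0.0873)
pH = 1.05898576, rounded to 4 dp:

1.0590


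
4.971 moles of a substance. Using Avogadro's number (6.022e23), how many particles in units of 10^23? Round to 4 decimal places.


N = n * NA, then divide by 1e23 for the requested units.
N / 1e23 = n * 6.022
N / 1e23 = 4.971 * 6.022
N / 1e23 = 29.935362, rounded to 4 dp:

29.9354


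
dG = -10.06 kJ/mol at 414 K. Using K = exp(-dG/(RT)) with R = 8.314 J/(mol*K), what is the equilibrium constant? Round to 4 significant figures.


dG is in kJ/mol; multiply by 1000 to match R in J/(mol*K).
RT = 8.314 * 414 = 3441.996 J/mol
exponent = -dG*1000 / (RT) = -(-10.06*1000) / 3441.996 = 2.92272275
K = exp(2.92272275)
K = 18.59184, rounded to 4 significant figures:

18.59


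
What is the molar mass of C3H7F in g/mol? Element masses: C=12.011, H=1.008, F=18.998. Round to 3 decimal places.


M = sum(count * atomic_mass) over atoms.
M = 3*12.011 + 7*1.008 + 1*18.998
M = 36.033 + 7.056 + 18.998
M = 62.087 g/mol, rounded to 3 dp:

62.087 g/mol


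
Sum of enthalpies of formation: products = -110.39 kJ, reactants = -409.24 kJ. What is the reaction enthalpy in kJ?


dH_rxn = sum(dH_f products) - sum(dH_f reactants)
dH_rxn = -110.39 - (-409.24)
dH_rxn = 298.85 kJ:

298.85 kJ


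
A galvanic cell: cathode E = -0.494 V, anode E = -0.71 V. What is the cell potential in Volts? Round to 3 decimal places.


Standard cell potential: E_cell = E_cathode - E_anode.
E_cell = -0.494 - (-0.71)
E_cell = 0.216 V, rounded to 3 dp:

0.216 V


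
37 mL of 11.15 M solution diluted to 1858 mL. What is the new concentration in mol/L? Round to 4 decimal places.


Dilution: M1*V1 = M2*V2, solve for M2.
M2 = M1*V1 / V2
M2 = 11.15 * 37 / 1858
M2 = 412.55 / 1858
M2 = 0.22203983 mol/L, rounded to 4 dp:

0.2220 mol/L


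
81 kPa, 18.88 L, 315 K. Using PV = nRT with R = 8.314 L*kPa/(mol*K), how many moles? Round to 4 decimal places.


PV = nRT, solve for n = PV / (RT).
PV = 81 * 18.88 = 1529.28
RT = 8.314 * 315 = 2618.91
n = 1529.28 / 2618.91
n = 0.58393759 mol, rounded to 4 dp:

0.5839 mol


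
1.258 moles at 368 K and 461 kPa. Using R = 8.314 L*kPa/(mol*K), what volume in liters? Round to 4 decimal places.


PV = nRT, solve for V = nRT / P.
nRT = 1.258 * 8.314 * 368 = 3848.9164
V = 3848.9164 / 461
V = 8.34905944 L, rounded to 4 dp:

8.3491 L


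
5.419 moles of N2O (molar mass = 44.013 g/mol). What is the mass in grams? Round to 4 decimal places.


mass = n * M
mass = 5.419 * 44.013
mass = 238.506447 g, rounded to 4 dp:

238.5064 g


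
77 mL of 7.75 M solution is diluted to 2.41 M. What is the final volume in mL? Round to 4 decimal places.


Dilution: M1*V1 = M2*V2, solve for V2.
V2 = M1*V1 / M2
V2 = 7.75 * 77 / 2.41
V2 = 596.75 / 2.41
V2 = 247.61410788 mL, rounded to 4 dp:

247.6141 mL


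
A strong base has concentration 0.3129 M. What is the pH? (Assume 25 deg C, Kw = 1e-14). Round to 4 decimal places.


A strong base dissociates completely, so [OH-] equals the given concentration.
pOH = -log10([OH-]) = -log10(0.3129) = 0.504594
pH = 14 - pOH = 14 - 0.504594
pH = 13.495406, rounded to 4 dp:

13.4954


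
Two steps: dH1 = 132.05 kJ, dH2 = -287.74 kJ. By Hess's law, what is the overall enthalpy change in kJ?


Hess's law: enthalpy is a state function, so add the step enthalpies.
dH_total = dH1 + dH2 = 132.05 + (-287.74)
dH_total = -155.69 kJ:

-155.69 kJ


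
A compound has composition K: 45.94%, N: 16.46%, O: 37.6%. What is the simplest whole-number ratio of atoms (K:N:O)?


Assume 100 g of compound, divide each mass% by atomic mass to get moles, then normalize by the smallest to get a raw atom ratio.
Moles per 100 g: K: 45.94/39.098 = 1.175, N: 16.46/14.007 = 1.1751, O: 37.6/15.999 = 2.3501
Raw ratio (divide by min = 1.175): K: 1.0, N: 1.0, O: 2.0
Multiply by 1 to clear fractions: K: 1.0 ~= 1, N: 1.0 ~= 1, O: 2.0 ~= 2
Reduce by GCD to get the simplest whole-number ratio:

1:1:2


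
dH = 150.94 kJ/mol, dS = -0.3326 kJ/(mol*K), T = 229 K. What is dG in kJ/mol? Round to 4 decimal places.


Gibbs: dG = dH - T*dS (consistent units, dS already in kJ/(mol*K)).
T*dS = 229 * -0.3326 = -76.1654
dG = 150.94 - (-76.1654)
dG = 227.1054 kJ/mol, rounded to 4 dp:

227.1054 kJ/mol


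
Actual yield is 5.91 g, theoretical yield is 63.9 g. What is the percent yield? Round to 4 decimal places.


% yield = 100 * actual / theoretical
% yield = 100 * 5.91 / 63.9
% yield = 9.24882629 %, rounded to 4 dp:

9.2488 %


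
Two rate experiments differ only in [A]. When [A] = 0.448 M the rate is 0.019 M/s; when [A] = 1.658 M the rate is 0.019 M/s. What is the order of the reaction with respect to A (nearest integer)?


Rate is proportional to [A]^n, so rate2/rate1 = ([A]2/[A]1)^n. Take logs to solve for n.
rate2/rate1 = 0.019 / 0.019 = 1.0
[A]2/[A]1 = 1.658 / 0.448 = 3.7009
n = ln(1.0) / ln(3.7009) = 0.0
Nearest integer order:

0


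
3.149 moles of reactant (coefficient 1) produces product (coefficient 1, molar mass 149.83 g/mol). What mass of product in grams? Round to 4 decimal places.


Use the coefficient ratio to convert reactant moles to product moles, then multiply by the product's molar mass.
moles_P = moles_R * (coeff_P / coeff_R) = 3.149 * (1/1) = 3.149
mass_P = moles_P * M_P = 3.149 * 149.83
mass_P = 471.81467 g, rounded to 4 dp:

471.8147 g


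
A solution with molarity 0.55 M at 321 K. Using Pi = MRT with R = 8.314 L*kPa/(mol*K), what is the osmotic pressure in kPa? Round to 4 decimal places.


Osmotic pressure (van't Hoff): Pi = M*R*T.
RT = 8.314 * 321 = 2668.794
Pi = 0.55 * 2668.794
Pi = 1467.8367 kPa, rounded to 4 dp:

1467.8367 kPa


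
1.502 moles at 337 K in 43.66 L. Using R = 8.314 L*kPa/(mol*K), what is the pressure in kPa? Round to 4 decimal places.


PV = nRT, solve for P = nRT / V.
nRT = 1.502 * 8.314 * 337 = 4208.3306
P = 4208.3306 / 43.66
P = 96.38869904 kPa, rounded to 4 dp:

96.3887 kPa


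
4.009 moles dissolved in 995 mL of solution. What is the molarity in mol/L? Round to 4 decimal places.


Convert volume to liters: V_L = V_mL / 1000.
V_L = 995 / 1000 = 0.995 L
M = n / V_L = 4.009 / 0.995
M = 4.02914573 mol/L, rounded to 4 dp:

4.0291 mol/L


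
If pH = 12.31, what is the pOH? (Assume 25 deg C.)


At 25 deg C, pH + pOH = 14.
pOH = 14 - pH = 14 - 12.31
pOH = 1.69:

1.69


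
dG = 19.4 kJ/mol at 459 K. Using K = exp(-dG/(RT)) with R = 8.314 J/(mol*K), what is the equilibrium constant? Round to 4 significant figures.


dG is in kJ/mol; multiply by 1000 to match R in J/(mol*K).
RT = 8.314 * 459 = 3816.126 J/mol
exponent = -dG*1000 / (RT) = -(19.4*1000) / 3816.126 = -5.08368958
K = exp(-5.08368958)
K = 0.0061970024, rounded to 4 significant figures:

0.006197


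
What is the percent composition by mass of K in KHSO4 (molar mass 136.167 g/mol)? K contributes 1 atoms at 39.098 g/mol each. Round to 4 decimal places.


pct = 100 * (n_elem * M_elem) / M_total
mass_contribution = 1 * 39.098 = 39.098 g/mol
pct = 100 * 39.098 / 136.167
pct = 28.7132712 %, rounded to 4 dp:

28.7133 %


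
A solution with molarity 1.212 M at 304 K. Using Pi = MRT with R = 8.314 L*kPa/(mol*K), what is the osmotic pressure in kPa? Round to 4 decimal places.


Osmotic pressure (van't Hoff): Pi = M*R*T.
RT = 8.314 * 304 = 2527.456
Pi = 1.212 * 2527.456
Pi = 3063.276672 kPa, rounded to 4 dp:

3063.2767 kPa


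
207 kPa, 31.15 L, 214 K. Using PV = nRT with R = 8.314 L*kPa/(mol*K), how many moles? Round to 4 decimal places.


PV = nRT, solve for n = PV / (RT).
PV = 207 * 31.15 = 6448.05
RT = 8.314 * 214 = 1779.196
n = 6448.05 / 1779.196
n = 3.62413697 mol, rounded to 4 dp:

3.6241 mol


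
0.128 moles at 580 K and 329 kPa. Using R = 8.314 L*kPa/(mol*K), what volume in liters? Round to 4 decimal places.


PV = nRT, solve for V = nRT / P.
nRT = 0.128 * 8.314 * 580 = 617.2314
V = 617.2314 / 329
V = 1.87608328 L, rounded to 4 dp:

1.8761 L


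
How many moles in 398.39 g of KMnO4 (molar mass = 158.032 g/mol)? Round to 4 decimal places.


n = mass / M
n = 398.39 / 158.032
n = 2.52094513 mol, rounded to 4 dp:

2.5209 mol


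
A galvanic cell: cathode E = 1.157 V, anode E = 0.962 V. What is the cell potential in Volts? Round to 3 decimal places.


Standard cell potential: E_cell = E_cathode - E_anode.
E_cell = 1.157 - (0.962)
E_cell = 0.195 V, rounded to 3 dp:

0.195 V


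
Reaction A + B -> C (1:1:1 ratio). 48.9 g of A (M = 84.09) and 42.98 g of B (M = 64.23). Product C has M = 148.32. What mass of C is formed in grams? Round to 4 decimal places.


Find moles of each reactant; the smaller value is the limiting reagent in a 1:1:1 reaction, so moles_C equals moles of the limiter.
n_A = mass_A / M_A = 48.9 / 84.09 = 0.58152 mol
n_B = mass_B / M_B = 42.98 / 64.23 = 0.669158 mol
Limiting reagent: A (smaller), n_limiting = 0.58152 mol
mass_C = n_limiting * M_C = 0.58152 * 148.32
mass_C = 86.2510464 g, rounded to 4 dp:

86.2510 g


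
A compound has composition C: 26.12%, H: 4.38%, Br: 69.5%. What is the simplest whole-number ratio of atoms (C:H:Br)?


Assume 100 g of compound, divide each mass% by atomic mass to get moles, then normalize by the smallest to get a raw atom ratio.
Moles per 100 g: C: 26.12/12.011 = 2.1747, H: 4.38/1.008 = 4.3452, Br: 69.5/79.904 = 0.8698
Raw ratio (divide by min = 0.8698): C: 2.5, H: 4.996, Br: 1.0
Multiply by 2 to clear fractions: C: 5.0 ~= 5, H: 9.991 ~= 10, Br: 2.0 ~= 2
Reduce by GCD to get the simplest whole-number ratio:

5:10:2


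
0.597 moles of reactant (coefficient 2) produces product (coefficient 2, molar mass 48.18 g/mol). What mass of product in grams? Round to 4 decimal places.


Use the coefficient ratio to convert reactant moles to product moles, then multiply by the product's molar mass.
moles_P = moles_R * (coeff_P / coeff_R) = 0.597 * (2/2) = 0.597
mass_P = moles_P * M_P = 0.597 * 48.18
mass_P = 28.76346 g, rounded to 4 dp:

28.7635 g


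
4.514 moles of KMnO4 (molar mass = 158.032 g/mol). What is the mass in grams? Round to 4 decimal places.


mass = n * M
mass = 4.514 * 158.032
mass = 713.356448 g, rounded to 4 dp:

713.3564 g


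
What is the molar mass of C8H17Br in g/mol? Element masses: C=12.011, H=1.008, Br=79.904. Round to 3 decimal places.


M = sum(count * atomic_mass) over atoms.
M = 8*12.011 + 17*1.008 + 1*79.904
M = 96.088 + 17.136 + 79.904
M = 193.128 g/mol, rounded to 3 dp:

193.128 g/mol


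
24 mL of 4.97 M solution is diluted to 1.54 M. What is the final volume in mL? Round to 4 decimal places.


Dilution: M1*V1 = M2*V2, solve for V2.
V2 = M1*V1 / M2
V2 = 4.97 * 24 / 1.54
V2 = 119.28 / 1.54
V2 = 77.45454545 mL, rounded to 4 dp:

77.4545 mL


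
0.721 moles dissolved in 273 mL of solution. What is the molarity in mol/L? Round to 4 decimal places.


Convert volume to liters: V_L = V_mL / 1000.
V_L = 273 / 1000 = 0.273 L
M = n / V_L = 0.721 / 0.273
M = 2.64102564 mol/L, rounded to 4 dp:

2.6410 mol/L


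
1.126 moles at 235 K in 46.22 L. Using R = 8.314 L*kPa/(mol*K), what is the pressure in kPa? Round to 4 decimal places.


PV = nRT, solve for P = nRT / V.
nRT = 1.126 * 8.314 * 235 = 2199.9675
P = 2199.9675 / 46.22
P = 47.59773907 kPa, rounded to 4 dp:

47.5977 kPa


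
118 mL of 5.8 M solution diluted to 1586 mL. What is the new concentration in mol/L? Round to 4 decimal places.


Dilution: M1*V1 = M2*V2, solve for M2.
M2 = M1*V1 / V2
M2 = 5.8 * 118 / 1586
M2 = 684.4 / 1586
M2 = 0.43152585 mol/L, rounded to 4 dp:

0.4315 mol/L


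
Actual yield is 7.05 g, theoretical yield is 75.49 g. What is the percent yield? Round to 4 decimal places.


% yield = 100 * actual / theoretical
% yield = 100 * 7.05 / 75.49
% yield = 9.3389853 %, rounded to 4 dp:

9.3390 %


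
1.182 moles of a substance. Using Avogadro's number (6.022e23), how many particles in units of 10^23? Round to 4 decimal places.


N = n * NA, then divide by 1e23 for the requested units.
N / 1e23 = n * 6.022
N / 1e23 = 1.182 * 6.022
N / 1e23 = 7.118004, rounded to 4 dp:

7.1180


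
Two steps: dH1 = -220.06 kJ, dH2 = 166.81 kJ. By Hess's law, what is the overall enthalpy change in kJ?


Hess's law: enthalpy is a state function, so add the step enthalpies.
dH_total = dH1 + dH2 = -220.06 + (166.81)
dH_total = -53.25 kJ:

-53.25 kJ


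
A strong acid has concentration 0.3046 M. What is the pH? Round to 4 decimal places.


A strong acid dissociates completely, so [H+] equals the given concentration.
pH = -log10([H+]) = -log10(0.3046)
pH = 0.5162701, rounded to 4 dp:

0.5163


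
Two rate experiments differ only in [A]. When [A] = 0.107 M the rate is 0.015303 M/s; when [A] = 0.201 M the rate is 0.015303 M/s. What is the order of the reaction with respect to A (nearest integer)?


Rate is proportional to [A]^n, so rate2/rate1 = ([A]2/[A]1)^n. Take logs to solve for n.
rate2/rate1 = 0.015303 / 0.015303 = 1.0
[A]2/[A]1 = 0.201 / 0.107 = 1.8785
n = ln(1.0) / ln(1.8785) = 0.0
Nearest integer order:

0


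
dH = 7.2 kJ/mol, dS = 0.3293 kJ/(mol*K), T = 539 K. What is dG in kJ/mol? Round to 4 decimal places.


Gibbs: dG = dH - T*dS (consistent units, dS already in kJ/(mol*K)).
T*dS = 539 * 0.3293 = 177.4927
dG = 7.2 - (177.4927)
dG = -170.2927 kJ/mol, rounded to 4 dp:

-170.2927 kJ/mol


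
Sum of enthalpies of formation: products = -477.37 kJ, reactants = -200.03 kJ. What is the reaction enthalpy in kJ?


dH_rxn = sum(dH_f products) - sum(dH_f reactants)
dH_rxn = -477.37 - (-200.03)
dH_rxn = -277.34 kJ:

-277.34 kJ


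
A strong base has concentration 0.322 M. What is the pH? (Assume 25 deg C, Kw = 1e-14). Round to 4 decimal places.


A strong base dissociates completely, so [OH-] equals the given concentration.
pOH = -log10([OH-]) = -log10(0.322) = 0.492144
pH = 14 - pOH = 14 - 0.492144
pH = 13.507856, rounded to 4 dp:

13.5079


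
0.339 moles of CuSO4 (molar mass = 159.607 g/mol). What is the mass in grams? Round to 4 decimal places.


mass = n * M
mass = 0.339 * 159.607
mass = 54.106773 g, rounded to 4 dp:

54.1068 g


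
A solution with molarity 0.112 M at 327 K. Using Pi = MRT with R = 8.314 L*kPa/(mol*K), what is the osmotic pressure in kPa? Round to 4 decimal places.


Osmotic pressure (van't Hoff): Pi = M*R*T.
RT = 8.314 * 327 = 2718.678
Pi = 0.112 * 2718.678
Pi = 304.491936 kPa, rounded to 4 dp:

304.4919 kPa


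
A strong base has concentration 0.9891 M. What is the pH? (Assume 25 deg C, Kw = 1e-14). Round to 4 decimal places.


A strong base dissociates completely, so [OH-] equals the given concentration.
pOH = -log10([OH-]) = -log10(0.9891) = 0.00476
pH = 14 - pOH = 14 - 0.00476
pH = 13.99524, rounded to 4 dp:

13.9952


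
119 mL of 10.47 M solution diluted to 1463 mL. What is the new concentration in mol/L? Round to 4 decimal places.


Dilution: M1*V1 = M2*V2, solve for M2.
M2 = M1*V1 / V2
M2 = 10.47 * 119 / 1463
M2 = 1245.93 / 1463
M2 = 0.85162679 mol/L, rounded to 4 dp:

0.8516 mol/L


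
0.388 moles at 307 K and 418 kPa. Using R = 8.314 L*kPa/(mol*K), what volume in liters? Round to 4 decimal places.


PV = nRT, solve for V = nRT / P.
nRT = 0.388 * 8.314 * 307 = 990.3304
V = 990.3304 / 418
V = 2.36921148 L, rounded to 4 dp:

2.3692 L


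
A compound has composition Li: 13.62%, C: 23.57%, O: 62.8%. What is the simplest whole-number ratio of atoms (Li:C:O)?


Assume 100 g of compound, divide each mass% by atomic mass to get moles, then normalize by the smallest to get a raw atom ratio.
Moles per 100 g: Li: 13.62/6.941 = 1.9623, C: 23.57/12.011 = 1.9624, O: 62.8/15.999 = 3.9252
Raw ratio (divide by min = 1.9623): Li: 1.0, C: 1.0, O: 2.0
Multiply by 1 to clear fractions: Li: 1.0 ~= 1, C: 1.0 ~= 1, O: 2.0 ~= 2
Reduce by GCD to get the simplest whole-number ratio:

1:1:2


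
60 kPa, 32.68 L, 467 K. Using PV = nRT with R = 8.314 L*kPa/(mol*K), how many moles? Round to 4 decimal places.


PV = nRT, solve for n = PV / (RT).
PV = 60 * 32.68 = 1960.8
RT = 8.314 * 467 = 3882.638
n = 1960.8 / 3882.638
n = 0.50501746 mol, rounded to 4 dp:

0.5050 mol


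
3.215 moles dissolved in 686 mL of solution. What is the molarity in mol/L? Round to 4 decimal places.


Convert volume to liters: V_L = V_mL / 1000.
V_L = 686 / 1000 = 0.686 L
M = n / V_L = 3.215 / 0.686
M = 4.68658892 mol/L, rounded to 4 dp:

4.6866 mol/L


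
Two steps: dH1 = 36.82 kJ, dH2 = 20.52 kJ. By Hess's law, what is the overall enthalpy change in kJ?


Hess's law: enthalpy is a state function, so add the step enthalpies.
dH_total = dH1 + dH2 = 36.82 + (20.52)
dH_total = 57.34 kJ:

57.34 kJ


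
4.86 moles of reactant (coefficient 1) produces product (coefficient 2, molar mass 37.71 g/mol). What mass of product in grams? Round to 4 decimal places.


Use the coefficient ratio to convert reactant moles to product moles, then multiply by the product's molar mass.
moles_P = moles_R * (coeff_P / coeff_R) = 4.86 * (2/1) = 9.72
mass_P = moles_P * M_P = 9.72 * 37.71
mass_P = 366.5412 g, rounded to 4 dp:

366.5412 g


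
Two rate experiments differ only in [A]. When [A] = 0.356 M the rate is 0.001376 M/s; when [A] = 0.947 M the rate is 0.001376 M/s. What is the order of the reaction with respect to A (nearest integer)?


Rate is proportional to [A]^n, so rate2/rate1 = ([A]2/[A]1)^n. Take logs to solve for n.
rate2/rate1 = 0.001376 / 0.001376 = 1.0
[A]2/[A]1 = 0.947 / 0.356 = 2.6601
n = ln(1.0) / ln(2.6601) = 0.0
Nearest integer order:

0


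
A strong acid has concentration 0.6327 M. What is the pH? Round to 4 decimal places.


A strong acid dissociates completely, so [H+] equals the given concentration.
pH = -log10([H+]) = -log10(0.6327)
pH = 0.19880217, rounded to 4 dp:

0.1988


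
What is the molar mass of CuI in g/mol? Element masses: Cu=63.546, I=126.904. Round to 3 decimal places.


M = sum(count * atomic_mass) over atoms.
M = 1*63.546 + 1*126.904
M = 63.546 + 126.904
M = 190.45 g/mol, rounded to 3 dp:

190.450 g/mol


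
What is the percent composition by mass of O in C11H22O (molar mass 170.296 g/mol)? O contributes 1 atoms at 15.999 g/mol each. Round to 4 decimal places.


pct = 100 * (n_elem * M_elem) / M_total
mass_contribution = 1 * 15.999 = 15.999 g/mol
pct = 100 * 15.999 / 170.296
pct = 9.39481843 %, rounded to 4 dp:

9.3948 %


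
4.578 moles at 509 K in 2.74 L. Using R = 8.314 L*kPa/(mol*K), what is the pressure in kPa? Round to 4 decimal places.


PV = nRT, solve for P = nRT / V.
nRT = 4.578 * 8.314 * 509 = 19373.2994
P = 19373.2994 / 2.74
P = 7070.54722628 kPa, rounded to 4 dp:

7070.5472 kPa


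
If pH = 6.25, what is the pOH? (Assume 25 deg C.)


At 25 deg C, pH + pOH = 14.
pOH = 14 - pH = 14 - 6.25
pOH = 7.75:

7.75


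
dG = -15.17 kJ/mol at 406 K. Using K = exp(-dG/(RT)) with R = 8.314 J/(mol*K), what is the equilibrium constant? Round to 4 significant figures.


dG is in kJ/mol; multiply by 1000 to match R in J/(mol*K).
RT = 8.314 * 406 = 3375.484 J/mol
exponent = -dG*1000 / (RT) = -(-15.17*1000) / 3375.484 = 4.49417032
K = exp(4.49417032)
K = 89.493887, rounded to 4 significant figures:

89.49


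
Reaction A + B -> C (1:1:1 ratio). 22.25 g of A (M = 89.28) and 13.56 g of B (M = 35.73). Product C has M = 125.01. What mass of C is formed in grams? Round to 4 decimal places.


Find moles of each reactant; the smaller value is the limiting reagent in a 1:1:1 reaction, so moles_C equals moles of the limiter.
n_A = mass_A / M_A = 22.25 / 89.28 = 0.249216 mol
n_B = mass_B / M_B = 13.56 / 35.73 = 0.379513 mol
Limiting reagent: A (smaller), n_limiting = 0.249216 mol
mass_C = n_limiting * M_C = 0.249216 * 125.01
mass_C = 31.15449216 g, rounded to 4 dp:

31.1545 g


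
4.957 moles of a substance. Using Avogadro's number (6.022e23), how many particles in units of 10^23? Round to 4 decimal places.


N = n * NA, then divide by 1e23 for the requested units.
N / 1e23 = n * 6.022
N / 1e23 = 4.957 * 6.022
N / 1e23 = 29.851054, rounded to 4 dp:

29.8511


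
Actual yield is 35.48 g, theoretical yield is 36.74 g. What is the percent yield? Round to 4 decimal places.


% yield = 100 * actual / theoretical
% yield = 100 * 35.48 / 36.74
% yield = 96.57049537 %, rounded to 4 dp:

96.5705 %


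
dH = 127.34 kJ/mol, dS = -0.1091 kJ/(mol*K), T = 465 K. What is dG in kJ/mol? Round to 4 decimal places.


Gibbs: dG = dH - T*dS (consistent units, dS already in kJ/(mol*K)).
T*dS = 465 * -0.1091 = -50.7315
dG = 127.34 - (-50.7315)
dG = 178.0715 kJ/mol, rounded to 4 dp:

178.0715 kJ/mol


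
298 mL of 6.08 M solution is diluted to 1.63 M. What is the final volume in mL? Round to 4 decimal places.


Dilution: M1*V1 = M2*V2, solve for V2.
V2 = M1*V1 / M2
V2 = 6.08 * 298 / 1.63
V2 = 1811.84 / 1.63
V2 = 1111.55828221 mL, rounded to 4 dp:

1111.5583 mL


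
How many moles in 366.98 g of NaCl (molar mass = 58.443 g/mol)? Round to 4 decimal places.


n = mass / M
n = 366.98 / 58.443
n = 6.27928067 mol, rounded to 4 dp:

6.2793 mol


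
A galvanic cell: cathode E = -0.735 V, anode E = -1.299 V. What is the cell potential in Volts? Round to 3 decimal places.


Standard cell potential: E_cell = E_cathode - E_anode.
E_cell = -0.735 - (-1.299)
E_cell = 0.564 V, rounded to 3 dp:

0.564 V


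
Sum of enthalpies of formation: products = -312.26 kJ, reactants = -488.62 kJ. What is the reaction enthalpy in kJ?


dH_rxn = sum(dH_f products) - sum(dH_f reactants)
dH_rxn = -312.26 - (-488.62)
dH_rxn = 176.36 kJ:

176.36 kJ


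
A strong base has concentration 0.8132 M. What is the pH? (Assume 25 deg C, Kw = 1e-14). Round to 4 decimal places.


A strong base dissociates completely, so [OH-] equals the given concentration.
pOH = -log10([OH-]) = -log10(0.8132) = 0.089803
pH = 14 - pOH = 14 - 0.089803
pH = 13.910197, rounded to 4 dp:

13.9102


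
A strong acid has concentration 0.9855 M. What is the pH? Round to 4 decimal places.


A strong acid dissociates completely, so [H+] equals the given concentration.
pH = -log10([H+]) = -log10(0.9855)
pH = 0.00634337, rounded to 4 dp:

0.0063


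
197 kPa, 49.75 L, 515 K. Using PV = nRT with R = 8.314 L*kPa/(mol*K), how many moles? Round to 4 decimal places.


PV = nRT, solve for n = PV / (RT).
PV = 197 * 49.75 = 9800.75
RT = 8.314 * 515 = 4281.71
n = 9800.75 / 4281.71
n = 2.28898034 mol, rounded to 4 dp:

2.2890 mol


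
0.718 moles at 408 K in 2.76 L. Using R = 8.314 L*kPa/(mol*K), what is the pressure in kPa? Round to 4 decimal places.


PV = nRT, solve for P = nRT / V.
nRT = 0.718 * 8.314 * 408 = 2435.5364
P = 2435.5364 / 2.76
P = 882.44072464 kPa, rounded to 4 dp:

882.4407 kPa


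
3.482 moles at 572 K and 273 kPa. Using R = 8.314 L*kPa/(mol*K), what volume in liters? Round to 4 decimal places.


PV = nRT, solve for V = nRT / P.
nRT = 3.482 * 8.314 * 572 = 16559.0271
V = 16559.0271 / 273
V = 60.65577692 L, rounded to 4 dp:

60.6558 L


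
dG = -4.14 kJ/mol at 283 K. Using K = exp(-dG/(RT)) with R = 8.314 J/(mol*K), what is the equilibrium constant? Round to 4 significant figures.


dG is in kJ/mol; multiply by 1000 to match R in J/(mol*K).
RT = 8.314 * 283 = 2352.862 J/mol
exponent = -dG*1000 / (RT) = -(-4.14*1000) / 2352.862 = 1.75955921
K = exp(1.75955921)
K = 5.8098759, rounded to 4 significant figures:

5.810


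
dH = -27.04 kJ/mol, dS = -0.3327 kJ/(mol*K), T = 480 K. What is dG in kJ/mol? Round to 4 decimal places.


Gibbs: dG = dH - T*dS (consistent units, dS already in kJ/(mol*K)).
T*dS = 480 * -0.3327 = -159.696
dG = -27.04 - (-159.696)
dG = 132.656 kJ/mol, rounded to 4 dp:

132.6560 kJ/mol


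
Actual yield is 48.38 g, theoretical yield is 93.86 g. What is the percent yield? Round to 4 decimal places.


% yield = 100 * actual / theoretical
% yield = 100 * 48.38 / 93.86
% yield = 51.54485404 %, rounded to 4 dp:

51.5449 %


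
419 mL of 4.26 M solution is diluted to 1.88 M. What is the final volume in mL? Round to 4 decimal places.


Dilution: M1*V1 = M2*V2, solve for V2.
V2 = M1*V1 / M2
V2 = 4.26 * 419 / 1.88
V2 = 1784.94 / 1.88
V2 = 949.43617021 mL, rounded to 4 dp:

949.4362 mL


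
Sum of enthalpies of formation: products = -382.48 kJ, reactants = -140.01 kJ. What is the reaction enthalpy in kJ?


dH_rxn = sum(dH_f products) - sum(dH_f reactants)
dH_rxn = -382.48 - (-140.01)
dH_rxn = -242.47 kJ:

-242.47 kJ


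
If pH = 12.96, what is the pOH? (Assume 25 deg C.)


At 25 deg C, pH + pOH = 14.
pOH = 14 - pH = 14 - 12.96
pOH = 1.04:

1.04


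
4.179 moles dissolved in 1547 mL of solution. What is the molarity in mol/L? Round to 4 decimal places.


Convert volume to liters: V_L = V_mL / 1000.
V_L = 1547 / 1000 = 1.547 L
M = n / V_L = 4.179 / 1.547
M = 2.70135747 mol/L, rounded to 4 dp:

2.7014 mol/L


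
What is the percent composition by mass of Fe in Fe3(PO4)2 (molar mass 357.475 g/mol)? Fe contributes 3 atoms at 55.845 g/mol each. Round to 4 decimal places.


pct = 100 * (n_elem * M_elem) / M_total
mass_contribution = 3 * 55.845 = 167.535 g/mol
pct = 100 * 167.535 / 357.475
pct = 46.86621442 %, rounded to 4 dp:

46.8662 %


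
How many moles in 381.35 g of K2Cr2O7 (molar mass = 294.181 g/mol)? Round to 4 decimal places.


n = mass / M
n = 381.35 / 294.181
n = 1.29631077 mol, rounded to 4 dp:

1.2963 mol


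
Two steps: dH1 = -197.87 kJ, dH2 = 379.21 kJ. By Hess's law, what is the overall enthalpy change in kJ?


Hess's law: enthalpy is a state function, so add the step enthalpies.
dH_total = dH1 + dH2 = -197.87 + (379.21)
dH_total = 181.34 kJ:

181.34 kJ


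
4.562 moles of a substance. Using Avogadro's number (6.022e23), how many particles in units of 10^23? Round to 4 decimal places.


N = n * NA, then divide by 1e23 for the requested units.
N / 1e23 = n * 6.022
N / 1e23 = 4.562 * 6.022
N / 1e23 = 27.472364, rounded to 4 dp:

27.4724


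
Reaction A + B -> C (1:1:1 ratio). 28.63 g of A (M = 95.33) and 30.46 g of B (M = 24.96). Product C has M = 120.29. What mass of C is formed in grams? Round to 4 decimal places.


Find moles of each reactant; the smaller value is the limiting reagent in a 1:1:1 reaction, so moles_C equals moles of the limiter.
n_A = mass_A / M_A = 28.63 / 95.33 = 0.300325 mol
n_B = mass_B / M_B = 30.46 / 24.96 = 1.220353 mol
Limiting reagent: A (smaller), n_limiting = 0.300325 mol
mass_C = n_limiting * M_C = 0.300325 * 120.29
mass_C = 36.12609425 g, rounded to 4 dp:

36.1261 g
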